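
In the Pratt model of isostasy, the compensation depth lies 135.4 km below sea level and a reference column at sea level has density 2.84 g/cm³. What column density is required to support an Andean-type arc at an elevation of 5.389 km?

Pratt balance: ρ_ref D = ρ (D + h).
ρ = ρ_ref D/(D + h) = 2.84 × 135.4 km/(135.4 km + 5.389 km) = 2.73 g/cm³.

2.73 g/cm³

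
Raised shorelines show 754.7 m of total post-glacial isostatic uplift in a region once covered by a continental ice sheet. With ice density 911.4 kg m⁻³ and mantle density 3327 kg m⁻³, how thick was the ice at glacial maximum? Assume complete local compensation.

2750 m

u = t ρ_ice/ρ_m → t = u ρ_m/ρ_ice = 754.7 m × 3327/911.4 = 2750 m.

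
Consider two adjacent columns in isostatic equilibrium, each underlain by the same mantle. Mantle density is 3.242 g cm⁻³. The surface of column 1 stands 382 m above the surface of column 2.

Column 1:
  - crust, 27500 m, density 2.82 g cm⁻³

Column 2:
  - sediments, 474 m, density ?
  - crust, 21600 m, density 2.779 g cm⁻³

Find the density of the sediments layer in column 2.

Take the compensation level at the base of the deeper column (depth z_c below the surface of column 1) and equate Σ ρ_i t_i down to z_c; mantle fills any gap and the z_c terms cancel.
Column 1: 27500×2.82 + (z_c − 27500)×3.242
Column 2: 382×0 + 474×ρ + 21600×2.779 + (z_c − 382 − 22074)×3.242
The z_c×3.242 term appears on both sides and cancels. Collect the known terms of each column as K = Σ(ρt)_known − 3.242 × (depth of known layers): K_1 = 77550 − 3.242×27500 = −11605; K_2 = 60026.4 − 3.242×(382 + 22074) = −12775.952.
Balance: K_1 = K_2 + 474×ρ, so ρ = (K_1 − K_2)/474 = 1170.95/474 = 2.47 g cm⁻³.

2.47 g cm⁻³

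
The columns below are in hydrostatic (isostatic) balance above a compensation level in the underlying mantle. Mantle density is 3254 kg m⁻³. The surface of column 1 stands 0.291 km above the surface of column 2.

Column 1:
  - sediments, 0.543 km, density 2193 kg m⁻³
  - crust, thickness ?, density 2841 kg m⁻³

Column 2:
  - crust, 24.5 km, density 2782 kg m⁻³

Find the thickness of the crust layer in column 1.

28.9 km

Take the compensation level at the base of the deeper column (depth z_c below the surface of column 1) and equate Σ ρ_i t_i down to z_c; mantle fills any gap and the z_c terms cancel.
Column 1: 0.543×2193 + x×2841 + (z_c − 0.543 − x)×3254
Column 2: 0.291×0 + 24.5×2782 + (z_c − 0.291 − 24.5)×3254
The z_c×3254 term appears on both sides and cancels. Collect the known terms of each column as K = Σ(ρt)_known − 3254 × (depth of known layers): K_1 = 1190.799 − 3254×0.543 = −576.123; K_2 = 68159 − 3254×(0.291 + 24.5) = −12510.914.
Balance: K_1 − x×(3254 − 2841) = K_2, so x = (K_1 − K_2)/(3254 − 2841) = 11934.8/413 = 28.9 km.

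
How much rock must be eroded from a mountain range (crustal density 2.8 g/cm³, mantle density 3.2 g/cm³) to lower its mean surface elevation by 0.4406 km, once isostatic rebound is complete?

3.52 km

Net drop Δ = e − u = e − e ρ_c/ρ_m = e (ρ_m − ρ_c)/ρ_m.
e = Δ ρ_m/(ρ_m − ρ_c) = 0.4406 km × 3.2/0.4 = 3.52 km.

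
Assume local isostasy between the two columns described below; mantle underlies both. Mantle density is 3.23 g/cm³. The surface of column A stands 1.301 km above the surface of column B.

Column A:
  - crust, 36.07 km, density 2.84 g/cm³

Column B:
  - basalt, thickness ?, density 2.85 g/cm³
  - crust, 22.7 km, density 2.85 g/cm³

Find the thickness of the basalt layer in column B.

Take the compensation level at the base of the deeper column (depth z_c below the surface of column A) and equate Σ ρ_i t_i down to z_c; mantle fills any gap and the z_c terms cancel.
Column A: 36.07×2.84 + (z_c − 36.07)×3.23
Column B: 1.301×0 + x×2.85 + 22.7×2.85 + (z_c − 1.301 − 22.7 − x)×3.23
The z_c×3.23 term appears on both sides and cancels. Collect the known terms of each column as K = Σ(ρt)_known − 3.23 × (depth of known layers): K_A = 102.4388 − 3.23×36.07 = −14.0673; K_B = 64.695 − 3.23×(1.301 + 22.7) = −12.82823.
Balance: K_A = K_B − x×(3.23 − 2.85), so x = (K_B − K_A)/(3.23 − 2.85) = 1.23907/0.38 = 3.26 km.

3.26 km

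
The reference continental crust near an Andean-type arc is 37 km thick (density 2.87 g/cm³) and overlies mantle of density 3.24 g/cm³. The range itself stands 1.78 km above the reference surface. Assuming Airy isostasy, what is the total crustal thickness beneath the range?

Root depth r = h ρ_c / (ρ_m − ρ_c) = 1.78 km × 2.87 / 0.37 = 13.81 km.
Total thickness = T + h + r = 37 km + 1.78 km + 13.81 km = 52.6 km.

52.6 km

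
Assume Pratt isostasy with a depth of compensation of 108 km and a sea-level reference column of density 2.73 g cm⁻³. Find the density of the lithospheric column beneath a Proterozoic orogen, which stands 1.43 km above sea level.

Pratt balance: ρ_ref D = ρ (D + h).
ρ = ρ_ref D/(D + h) = 2.73 × 108 km/(108 km + 1.43 km) = 2.69 g cm⁻³.

2.69 g cm⁻³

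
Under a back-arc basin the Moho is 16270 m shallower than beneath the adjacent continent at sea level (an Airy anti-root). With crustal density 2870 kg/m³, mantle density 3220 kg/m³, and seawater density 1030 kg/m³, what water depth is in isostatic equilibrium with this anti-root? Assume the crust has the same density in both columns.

3090 m

Replacing a thickness d of crust by seawater at the top must be balanced by replacing crust with mantle at the base: d (ρ_c − ρ_w) = a (ρ_m − ρ_c).
d = a (ρ_m − ρ_c)/(ρ_c − ρ_w) = 16270 m × 350/1840 = 3090 m.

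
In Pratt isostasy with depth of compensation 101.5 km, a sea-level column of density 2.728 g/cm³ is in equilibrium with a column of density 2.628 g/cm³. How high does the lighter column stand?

ρ_ref D = ρ (D + h) → h = D (ρ_ref − ρ)/ρ.
h = 101.5 km × (2.728 − 2.628)/2.628 = 3.86 km.

3.86 km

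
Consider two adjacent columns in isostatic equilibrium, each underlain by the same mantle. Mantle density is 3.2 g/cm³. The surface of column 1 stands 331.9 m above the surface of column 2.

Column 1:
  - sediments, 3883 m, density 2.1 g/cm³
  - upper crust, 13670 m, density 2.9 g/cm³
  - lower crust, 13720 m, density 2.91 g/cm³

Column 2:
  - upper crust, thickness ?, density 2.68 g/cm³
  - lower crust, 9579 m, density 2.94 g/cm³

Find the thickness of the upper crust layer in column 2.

16900 m

Take the compensation level at the base of the deeper column (depth z_c below the surface of column 1) and equate Σ ρ_i t_i down to z_c; mantle fills any gap and the z_c terms cancel.
Column 1: 3883×2.1 + 13670×2.9 + 13720×2.91 + (z_c − 31273)×3.2
Column 2: 331.9×0 + x×2.68 + 9579×2.94 + (z_c − 331.9 − 9579 − x)×3.2
The z_c×3.2 term appears on both sides and cancels. Collect the known terms of each column as K = Σ(ρt)_known − 3.2 × (depth of known layers): K_1 = 87722.5 − 3.2×31273 = −12351.1; K_2 = 28162.26 − 3.2×(331.9 + 9579) = −3552.62.
Balance: K_1 = K_2 − x×(3.2 − 2.68), so x = (K_2 − K_1)/(3.2 − 2.68) = 8798.48/0.52 = 16900 m.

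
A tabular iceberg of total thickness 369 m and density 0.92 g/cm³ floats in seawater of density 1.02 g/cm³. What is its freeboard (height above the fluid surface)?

36.2 m

Floating equilibrium: submerged depth d = t ρ_obj/ρ_fluid = 369 m × 0.92/1.02 = 332.8 m.
Freeboard = t − d = 369 m − 332.8 m = 36.2 m.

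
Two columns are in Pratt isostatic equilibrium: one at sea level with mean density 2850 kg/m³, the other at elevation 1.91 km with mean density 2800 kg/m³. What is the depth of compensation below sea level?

107 km

ρ_ref D = ρ (D + h) → D (ρ_ref − ρ) = ρ h.
D = ρ h/(ρ_ref − ρ) = 2800 × 1.91 km/(2850 − 2800) = 107 km.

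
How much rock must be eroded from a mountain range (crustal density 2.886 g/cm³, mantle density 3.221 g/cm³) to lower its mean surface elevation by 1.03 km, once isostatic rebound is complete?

9.9 km

Net drop Δ = e − u = e − e ρ_c/ρ_m = e (ρ_m − ρ_c)/ρ_m.
e = Δ ρ_m/(ρ_m − ρ_c) = 1.03 km × 3.221/0.335 = 9.9 km.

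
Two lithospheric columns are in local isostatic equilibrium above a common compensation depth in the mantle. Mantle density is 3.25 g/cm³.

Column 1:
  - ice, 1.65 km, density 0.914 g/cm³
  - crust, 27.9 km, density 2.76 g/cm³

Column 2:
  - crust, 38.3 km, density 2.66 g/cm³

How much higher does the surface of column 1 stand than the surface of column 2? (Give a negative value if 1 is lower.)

For any compensation level in the mantle, the mantle terms cancel and isostasy reduces to e = (Σt_1 − Σt_2) − (Σ(ρt)_1 − Σ(ρt)_2) / ρ_m.
Σt_1 = 29.55 km; Σt_2 = 38.3 km; Σ(ρt)_1 = 78.5121; Σ(ρt)_2 = 101.878 (in km·g/cm³).
e = (29.55 − 38.3) − (78.5121 − 101.878) / 3.25 = −1.56 km.

−1.56 km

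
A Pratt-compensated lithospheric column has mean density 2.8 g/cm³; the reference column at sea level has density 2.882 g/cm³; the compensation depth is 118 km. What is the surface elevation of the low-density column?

3.46 km

ρ_ref D = ρ (D + h) → h = D (ρ_ref − ρ)/ρ.
h = 118 km × (2.882 − 2.8)/2.8 = 3.46 km.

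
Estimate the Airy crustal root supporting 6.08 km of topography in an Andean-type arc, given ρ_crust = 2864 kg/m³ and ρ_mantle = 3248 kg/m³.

45.3 km

Isostatic balance requires: the weight of the topography is balanced by the buoyancy of the root, ρ_c h = (ρ_m − ρ_c) r.
r = h · ρ_c / (ρ_m − ρ_c) = 6.08 km × 2864 / (3248 − 2864) = 45.3 km.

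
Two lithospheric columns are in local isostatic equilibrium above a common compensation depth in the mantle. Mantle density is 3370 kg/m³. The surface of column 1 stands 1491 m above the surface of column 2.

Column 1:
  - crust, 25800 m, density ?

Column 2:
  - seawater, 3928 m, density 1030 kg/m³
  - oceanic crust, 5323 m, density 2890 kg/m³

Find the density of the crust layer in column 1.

2720 kg/m³

Take the compensation level at the base of the deeper column (depth z_c below the surface of column 1) and equate Σ ρ_i t_i down to z_c; mantle fills any gap and the z_c terms cancel.
Column 1: 25800×ρ + (z_c − 25800)×3370
Column 2: 1491×0 + 3928×1030 + 5323×2890 + (z_c − 1491 − 9251)×3370
The z_c×3370 term appears on both sides and cancels. Collect the known terms of each column as K = Σ(ρt)_known − 3370 × (depth of known layers): K_1 = 0 − 3370×25800 = −86946000; K_2 = 19429310 − 3370×(1491 + 9251) = −16771230.
Balance: K_1 + 25800×ρ = K_2, so ρ = (K_2 − K_1)/25800 = 70174800/25800 = 2720 kg/m³.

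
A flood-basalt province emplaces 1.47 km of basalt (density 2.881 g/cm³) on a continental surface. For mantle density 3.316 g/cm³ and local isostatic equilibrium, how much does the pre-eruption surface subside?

1.28 km

Subaerial loading: s = t ρ_load / ρ_m.
s = 1.47 km × 2.881/3.316 = 1.28 km.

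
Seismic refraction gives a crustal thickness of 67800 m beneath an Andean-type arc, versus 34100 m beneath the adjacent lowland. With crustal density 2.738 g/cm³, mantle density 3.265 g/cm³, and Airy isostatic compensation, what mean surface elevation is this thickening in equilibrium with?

5440 m

Excess crust Δ = 67800 m − 34100 m = 33700 m, split between elevation h and root r with h + r = Δ.
Airy balance ρ_c h = (ρ_m − ρ_c) r gives r = h ρ_c/(ρ_m − ρ_c), so h (1 + ρ_c/(ρ_m − ρ_c)) = Δ, i.e. h = Δ (ρ_m − ρ_c)/ρ_m.
h = 33700 m × 0.527/3.265 = 5440 m.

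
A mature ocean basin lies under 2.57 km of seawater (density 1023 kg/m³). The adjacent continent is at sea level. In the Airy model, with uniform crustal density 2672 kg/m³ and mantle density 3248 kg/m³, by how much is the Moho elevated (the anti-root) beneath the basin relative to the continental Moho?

7.36 km

By Archimedes' principle applied to the lithosphere: replacing crust with seawater at the top is compensated by replacing crust with mantle at the base: d (ρ_c − ρ_w) = a (ρ_m − ρ_c).
a = d (ρ_c − ρ_w)/(ρ_m − ρ_c) = 2.57 km × 1649/576 = 7.36 km.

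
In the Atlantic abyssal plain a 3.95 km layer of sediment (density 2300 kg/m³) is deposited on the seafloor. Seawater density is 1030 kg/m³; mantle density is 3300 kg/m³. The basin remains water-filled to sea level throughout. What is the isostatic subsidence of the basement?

Submarine loading: the sediment displaces seawater, and the subsidence is in turn flooded, so s (ρ_m − ρ_w) = t (ρ_sed − ρ_w).
s = 3.95 km × (2300 − 1030) / (3300 − 1030) = 2.21 km.

2.21 km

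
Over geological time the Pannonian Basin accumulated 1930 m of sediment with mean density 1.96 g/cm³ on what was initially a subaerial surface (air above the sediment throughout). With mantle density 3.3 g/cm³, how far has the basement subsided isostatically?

1150 m

Subaerial load: s = t ρ_sed / ρ_m = 1930 m × 1.96/3.3 = 1150 m.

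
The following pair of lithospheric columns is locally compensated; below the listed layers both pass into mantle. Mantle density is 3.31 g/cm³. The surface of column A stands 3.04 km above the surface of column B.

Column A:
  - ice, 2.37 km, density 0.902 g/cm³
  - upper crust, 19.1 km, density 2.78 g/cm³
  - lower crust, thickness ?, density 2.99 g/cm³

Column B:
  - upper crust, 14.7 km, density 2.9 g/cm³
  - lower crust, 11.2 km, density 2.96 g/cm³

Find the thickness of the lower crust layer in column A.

13.1 km

Take the compensation level at the base of the deeper column (depth z_c below the surface of column A) and equate Σ ρ_i t_i down to z_c; mantle fills any gap and the z_c terms cancel.
Column A: 2.37×0.902 + 19.1×2.78 + x×2.99 + (z_c − 21.47 − x)×3.31
Column B: 3.04×0 + 14.7×2.9 + 11.2×2.96 + (z_c − 3.04 − 25.9)×3.31
The z_c×3.31 term appears on both sides and cancels. Collect the known terms of each column as K = Σ(ρt)_known − 3.31 × (depth of known layers): K_A = 55.23574 − 3.31×21.47 = −15.82996; K_B = 75.782 − 3.31×(3.04 + 25.9) = −20.0094.
Balance: K_A − x×(3.31 − 2.99) = K_B, so x = (K_A − K_B)/(3.31 − 2.99) = 4.17944/0.32 = 13.1 km.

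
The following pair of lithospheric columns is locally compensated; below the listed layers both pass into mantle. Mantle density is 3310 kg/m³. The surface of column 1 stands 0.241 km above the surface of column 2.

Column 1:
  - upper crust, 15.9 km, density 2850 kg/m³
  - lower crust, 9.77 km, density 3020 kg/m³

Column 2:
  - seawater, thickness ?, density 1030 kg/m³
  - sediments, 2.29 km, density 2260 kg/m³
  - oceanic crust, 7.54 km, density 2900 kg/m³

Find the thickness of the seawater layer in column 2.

Take the compensation level at the base of the deeper column (depth z_c below the surface of column 1) and equate Σ ρ_i t_i down to z_c; mantle fills any gap and the z_c terms cancel.
Column 1: 15.9×2850 + 9.77×3020 + (z_c − 25.67)×3310
Column 2: 0.241×0 + x×1030 + 2.29×2260 + 7.54×2900 + (z_c − 0.241 − 9.83 − x)×3310
The z_c×3310 term appears on both sides and cancels. Collect the known terms of each column as K = Σ(ρt)_known − 3310 × (depth of known layers): K_1 = 74820.4 − 3310×25.67 = −10147.3; K_2 = 27041.4 − 3310×(0.241 + 9.83) = −6293.61.
Balance: K_1 = K_2 − x×(3310 − 1030), so x = (K_2 − K_1)/(3310 − 1030) = 3853.69/2280 = 1.69 km.

1.69 km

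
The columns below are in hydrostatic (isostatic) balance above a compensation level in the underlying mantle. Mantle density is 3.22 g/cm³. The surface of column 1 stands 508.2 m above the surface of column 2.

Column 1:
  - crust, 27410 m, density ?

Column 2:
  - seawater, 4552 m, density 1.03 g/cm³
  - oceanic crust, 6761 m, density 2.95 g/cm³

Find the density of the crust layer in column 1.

2.73 g/cm³

Take the compensation level at the base of the deeper column (depth z_c below the surface of column 1) and equate Σ ρ_i t_i down to z_c; mantle fills any gap and the z_c terms cancel.
Column 1: 27410×ρ + (z_c − 27410)×3.22
Column 2: 508.2×0 + 4552×1.03 + 6761×2.95 + (z_c − 508.2 − 11313)×3.22
The z_c×3.22 term appears on both sides and cancels. Collect the known terms of each column as K = Σ(ρt)_known − 3.22 × (depth of known layers): K_1 = 0 − 3.22×27410 = −88260.2; K_2 = 24633.51 − 3.22×(508.2 + 11313) = −13430.754.
Balance: K_1 + 27410×ρ = K_2, so ρ = (K_2 − K_1)/27410 = 74829.4/27410 = 2.73 g/cm³.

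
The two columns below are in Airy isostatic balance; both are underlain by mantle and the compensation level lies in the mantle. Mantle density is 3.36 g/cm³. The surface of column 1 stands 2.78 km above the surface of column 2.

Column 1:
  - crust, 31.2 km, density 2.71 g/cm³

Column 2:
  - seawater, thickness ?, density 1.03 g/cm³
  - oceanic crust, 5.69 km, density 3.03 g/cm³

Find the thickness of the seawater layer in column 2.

3.89 km

Take the compensation level at the base of the deeper column (depth z_c below the surface of column 1) and equate Σ ρ_i t_i down to z_c; mantle fills any gap and the z_c terms cancel.
Column 1: 31.2×2.71 + (z_c − 31.2)×3.36
Column 2: 2.78×0 + x×1.03 + 5.69×3.03 + (z_c − 2.78 − 5.69 − x)×3.36
The z_c×3.36 term appears on both sides and cancels. Collect the known terms of each column as K = Σ(ρt)_known − 3.36 × (depth of known layers): K_1 = 84.552 − 3.36×31.2 = −20.28; K_2 = 17.2407 − 3.36×(2.78 + 5.69) = −11.2185.
Balance: K_1 = K_2 − x×(3.36 − 1.03), so x = (K_2 − K_1)/(3.36 − 1.03) = 9.0615/2.33 = 3.89 km.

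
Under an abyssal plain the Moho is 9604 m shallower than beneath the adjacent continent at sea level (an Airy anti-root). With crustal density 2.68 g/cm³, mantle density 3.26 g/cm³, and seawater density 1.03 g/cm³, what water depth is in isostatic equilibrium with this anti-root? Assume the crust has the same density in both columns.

3380 m

Replacing a thickness d of crust by seawater at the top must be balanced by replacing crust with mantle at the base: d (ρ_c − ρ_w) = a (ρ_m − ρ_c).
d = a (ρ_m − ρ_c)/(ρ_c − ρ_w) = 9604 m × 0.58/1.65 = 3380 m.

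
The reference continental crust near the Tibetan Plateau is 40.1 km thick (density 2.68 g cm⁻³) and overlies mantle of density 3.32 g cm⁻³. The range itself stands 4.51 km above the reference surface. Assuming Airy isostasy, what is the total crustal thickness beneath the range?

63.5 km

Root depth r = h ρ_c / (ρ_m − ρ_c) = 4.51 km × 2.68 / 0.64 = 18.89 km.
Total thickness = T + h + r = 40.1 km + 4.51 km + 18.89 km = 63.5 km.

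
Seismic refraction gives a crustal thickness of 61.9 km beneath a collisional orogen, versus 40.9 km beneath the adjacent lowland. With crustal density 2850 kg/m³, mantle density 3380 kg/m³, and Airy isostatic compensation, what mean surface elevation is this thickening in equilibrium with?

Excess crust Δ = 61.9 km − 40.9 km = 21 km, split between elevation h and root r with h + r = Δ.
Airy balance ρ_c h = (ρ_m − ρ_c) r gives r = h ρ_c/(ρ_m − ρ_c), so h (1 + ρ_c/(ρ_m − ρ_c)) = Δ, i.e. h = Δ (ρ_m − ρ_c)/ρ_m.
h = 21 km × 530/3380 = 3.29 km.

3.29 km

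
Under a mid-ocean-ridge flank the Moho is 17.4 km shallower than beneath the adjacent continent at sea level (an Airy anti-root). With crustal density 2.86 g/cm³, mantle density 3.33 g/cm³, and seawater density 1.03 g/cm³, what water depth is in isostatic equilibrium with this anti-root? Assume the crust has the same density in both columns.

4.47 km

Replacing a thickness d of crust by seawater at the top must be balanced by replacing crust with mantle at the base: d (ρ_c − ρ_w) = a (ρ_m − ρ_c).
d = a (ρ_m − ρ_c)/(ρ_c − ρ_w) = 17.4 km × 0.47/1.83 = 4.47 km.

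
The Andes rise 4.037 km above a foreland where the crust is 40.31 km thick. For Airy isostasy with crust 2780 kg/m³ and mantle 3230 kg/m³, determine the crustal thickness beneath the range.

Root depth r = h ρ_c / (ρ_m − ρ_c) = 4.037 km × 2780 / 450 = 24.94 km.
Total thickness = T + h + r = 40.31 km + 4.037 km + 24.94 km = 69.3 km.

69.3 km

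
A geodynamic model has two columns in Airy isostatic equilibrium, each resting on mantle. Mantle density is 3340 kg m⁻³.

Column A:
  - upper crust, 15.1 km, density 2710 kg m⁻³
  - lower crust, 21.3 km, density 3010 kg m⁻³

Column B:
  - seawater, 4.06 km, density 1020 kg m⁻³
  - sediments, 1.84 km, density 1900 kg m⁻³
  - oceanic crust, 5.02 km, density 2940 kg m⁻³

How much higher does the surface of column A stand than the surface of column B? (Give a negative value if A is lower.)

For any compensation level in the mantle, the mantle terms cancel and isostasy reduces to e = (Σt_A − Σt_B) − (Σ(ρt)_A − Σ(ρt)_B) / ρ_m.
Σt_A = 36.4 km; Σt_B = 10.92 km; Σ(ρt)_A = 105034; Σ(ρt)_B = 22396 (in km·kg m⁻³).
e = (36.4 − 10.92) − (105034 − 22396) / 3340 = 0.738 km.

0.738 km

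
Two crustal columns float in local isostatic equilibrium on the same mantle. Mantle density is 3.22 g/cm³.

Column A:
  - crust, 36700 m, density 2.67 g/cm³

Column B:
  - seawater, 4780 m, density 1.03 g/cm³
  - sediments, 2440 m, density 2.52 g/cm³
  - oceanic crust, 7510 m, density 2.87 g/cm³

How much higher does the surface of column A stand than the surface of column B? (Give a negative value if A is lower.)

For any compensation level in the mantle, the mantle terms cancel and isostasy reduces to e = (Σt_A − Σt_B) − (Σ(ρt)_A − Σ(ρt)_B) / ρ_m.
Σt_A = 36700 m; Σt_B = 14730 m; Σ(ρt)_A = 97989; Σ(ρt)_B = 32625.9 (in m·g/cm³).
e = (36700 − 14730) − (97989 − 32625.9) / 3.22 = 1670 m.

1670 m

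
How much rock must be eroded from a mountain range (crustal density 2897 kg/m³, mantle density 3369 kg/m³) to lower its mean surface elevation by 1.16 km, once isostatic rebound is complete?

Net drop Δ = e − u = e − e ρ_c/ρ_m = e (ρ_m − ρ_c)/ρ_m.
e = Δ ρ_m/(ρ_m − ρ_c) = 1.16 km × 3369/472 = 8.28 km.

8.28 km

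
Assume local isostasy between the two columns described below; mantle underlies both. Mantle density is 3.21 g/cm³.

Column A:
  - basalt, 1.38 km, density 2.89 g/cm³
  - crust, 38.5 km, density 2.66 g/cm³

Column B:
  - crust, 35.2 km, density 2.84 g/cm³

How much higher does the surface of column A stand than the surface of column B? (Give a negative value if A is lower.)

2.68 km

For any compensation level in the mantle, the mantle terms cancel and isostasy reduces to e = (Σt_A − Σt_B) − (Σ(ρt)_A − Σ(ρt)_B) / ρ_m.
Σt_A = 39.88 km; Σt_B = 35.2 km; Σ(ρt)_A = 106.3982; Σ(ρt)_B = 99.968 (in km·g/cm³).
e = (39.88 − 35.2) − (106.3982 − 99.968) / 3.21 = 2.68 km.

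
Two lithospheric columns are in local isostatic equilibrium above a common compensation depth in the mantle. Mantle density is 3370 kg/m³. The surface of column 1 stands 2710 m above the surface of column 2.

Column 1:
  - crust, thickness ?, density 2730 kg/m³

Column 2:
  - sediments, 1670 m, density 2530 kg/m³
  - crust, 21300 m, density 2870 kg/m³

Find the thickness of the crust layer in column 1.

Take the compensation level at the base of the deeper column (depth z_c below the surface of column 1) and equate Σ ρ_i t_i down to z_c; mantle fills any gap and the z_c terms cancel.
Column 1: x×2730 + (z_c − 0 − x)×3370
Column 2: 2710×0 + 1670×2530 + 21300×2870 + (z_c − 2710 − 22970)×3370
The z_c×3370 term appears on both sides and cancels. Collect the known terms of each column as K = Σ(ρt)_known − 3370 × (depth of known layers): K_1 = 0 − 3370×0 = 0; K_2 = 65356100 − 3370×(2710 + 22970) = −21185500.
Balance: K_1 − x×(3370 − 2730) = K_2, so x = (K_1 − K_2)/(3370 − 2730) = 21185500/640 = 33100 m.

33100 m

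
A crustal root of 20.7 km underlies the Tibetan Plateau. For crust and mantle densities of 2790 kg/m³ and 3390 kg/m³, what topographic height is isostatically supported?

Balancing pressure at the compensation depth: ρ_c h = (ρ_m − ρ_c) r.
h = r (ρ_m − ρ_c) / ρ_c = 20.7 km × (3390 − 2790) / 2790 = 4.45 km.

4.45 km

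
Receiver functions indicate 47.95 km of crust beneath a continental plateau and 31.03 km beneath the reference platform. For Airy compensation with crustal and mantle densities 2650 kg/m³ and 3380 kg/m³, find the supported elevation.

Excess crust Δ = 47.95 km − 31.03 km = 16.92 km, split between elevation h and root r with h + r = Δ.
Airy balance ρ_c h = (ρ_m − ρ_c) r gives r = h ρ_c/(ρ_m − ρ_c), so h (1 + ρ_c/(ρ_m − ρ_c)) = Δ, i.e. h = Δ (ρ_m − ρ_c)/ρ_m.
h = 16.92 km × 730/3380 = 3.65 km.

3.65 km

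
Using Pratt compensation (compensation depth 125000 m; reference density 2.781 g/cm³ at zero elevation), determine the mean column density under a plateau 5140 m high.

2.67 g/cm³

Pratt balance: ρ_ref D = ρ (D + h).
ρ = ρ_ref D/(D + h) = 2.781 × 125000 m/(125000 m + 5140 m) = 2.67 g/cm³.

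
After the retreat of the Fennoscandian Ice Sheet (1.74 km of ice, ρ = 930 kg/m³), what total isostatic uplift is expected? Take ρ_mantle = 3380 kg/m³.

0.479 km

Removing the load lets mantle flow back in; uplift u satisfies ρ_ice t = ρ_m u.
u = t ρ_ice/ρ_m = 1.74 km × 930/3380 = 0.479 km.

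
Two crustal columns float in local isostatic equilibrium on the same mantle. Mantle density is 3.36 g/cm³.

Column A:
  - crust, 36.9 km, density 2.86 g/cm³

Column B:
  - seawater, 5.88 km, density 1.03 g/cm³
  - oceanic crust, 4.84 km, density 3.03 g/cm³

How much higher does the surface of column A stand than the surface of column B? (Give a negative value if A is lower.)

0.938 km

For any compensation level in the mantle, the mantle terms cancel and isostasy reduces to e = (Σt_A − Σt_B) − (Σ(ρt)_A − Σ(ρt)_B) / ρ_m.
Σt_A = 36.9 km; Σt_B = 10.72 km; Σ(ρt)_A = 105.534; Σ(ρt)_B = 20.7216 (in km·g/cm³).
e = (36.9 − 10.72) − (105.534 − 20.7216) / 3.36 = 0.938 km.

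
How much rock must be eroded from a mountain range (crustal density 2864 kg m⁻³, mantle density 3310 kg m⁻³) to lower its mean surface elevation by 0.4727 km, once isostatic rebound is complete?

Net drop Δ = e − u = e − e ρ_c/ρ_m = e (ρ_m − ρ_c)/ρ_m.
e = Δ ρ_m/(ρ_m − ρ_c) = 0.4727 km × 3310/446 = 3.51 km.

3.51 km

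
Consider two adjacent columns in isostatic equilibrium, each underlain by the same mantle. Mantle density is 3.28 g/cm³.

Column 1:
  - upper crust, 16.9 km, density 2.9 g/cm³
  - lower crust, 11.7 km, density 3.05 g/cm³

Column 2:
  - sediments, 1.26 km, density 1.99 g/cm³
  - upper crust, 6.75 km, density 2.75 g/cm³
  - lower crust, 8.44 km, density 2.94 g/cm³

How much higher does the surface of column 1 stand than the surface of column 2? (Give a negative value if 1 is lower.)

For any compensation level in the mantle, the mantle terms cancel and isostasy reduces to e = (Σt_1 − Σt_2) − (Σ(ρt)_1 − Σ(ρt)_2) / ρ_m.
Σt_1 = 28.6 km; Σt_2 = 16.45 km; Σ(ρt)_1 = 84.695; Σ(ρt)_2 = 45.8835 (in km·g/cm³).
e = (28.6 − 16.45) − (84.695 − 45.8835) / 3.28 = 0.317 km.

0.317 km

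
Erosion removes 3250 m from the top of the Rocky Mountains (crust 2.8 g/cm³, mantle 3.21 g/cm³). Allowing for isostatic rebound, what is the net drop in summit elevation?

415 m

Rebound u = e ρ_c/ρ_m = 3250 m × 2.8/3.21 = 2835 m.
Net surface drop = e − u = 3250 m − 2835 m = e (ρ_m − ρ_c)/ρ_m = 415 m.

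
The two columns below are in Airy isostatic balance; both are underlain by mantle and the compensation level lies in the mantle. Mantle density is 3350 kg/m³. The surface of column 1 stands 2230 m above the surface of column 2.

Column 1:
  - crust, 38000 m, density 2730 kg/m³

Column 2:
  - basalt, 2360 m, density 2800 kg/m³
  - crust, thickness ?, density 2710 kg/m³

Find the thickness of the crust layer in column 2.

Take the compensation level at the base of the deeper column (depth z_c below the surface of column 1) and equate Σ ρ_i t_i down to z_c; mantle fills any gap and the z_c terms cancel.
Column 1: 38000×2730 + (z_c − 38000)×3350
Column 2: 2230×0 + 2360×2800 + x×2710 + (z_c − 2230 − 2360 − x)×3350
The z_c×3350 term appears on both sides and cancels. Collect the known terms of each column as K = Σ(ρt)_known − 3350 × (depth of known layers): K_1 = 103740000 − 3350×38000 = −23560000; K_2 = 6608000 − 3350×(2230 + 2360) = −8768500.
Balance: K_1 = K_2 − x×(3350 − 2710), so x = (K_2 − K_1)/(3350 − 2710) = 14791500/640 = 23100 m.

23100 m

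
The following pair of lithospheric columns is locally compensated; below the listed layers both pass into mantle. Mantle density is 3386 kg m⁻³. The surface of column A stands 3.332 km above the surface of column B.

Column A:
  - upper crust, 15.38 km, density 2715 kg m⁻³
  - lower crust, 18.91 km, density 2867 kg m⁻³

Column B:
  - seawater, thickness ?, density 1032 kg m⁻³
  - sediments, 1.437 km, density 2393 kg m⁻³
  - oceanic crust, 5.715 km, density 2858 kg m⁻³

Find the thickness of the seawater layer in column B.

1.87 km

Take the compensation level at the base of the deeper column (depth z_c below the surface of column A) and equate Σ ρ_i t_i down to z_c; mantle fills any gap and the z_c terms cancel.
Column A: 15.38×2715 + 18.91×2867 + (z_c − 34.29)×3386
Column B: 3.332×0 + x×1032 + 1.437×2393 + 5.715×2858 + (z_c − 3.332 − 7.152 − x)×3386
The z_c×3386 term appears on both sides and cancels. Collect the known terms of each column as K = Σ(ρt)_known − 3386 × (depth of known layers): K_A = 95971.67 − 3386×34.29 = −20134.27; K_B = 19772.211 − 3386×(3.332 + 7.152) = −15726.613.
Balance: K_A = K_B − x×(3386 − 1032), so x = (K_B − K_A)/(3386 − 1032) = 4407.66/2354 = 1.87 km.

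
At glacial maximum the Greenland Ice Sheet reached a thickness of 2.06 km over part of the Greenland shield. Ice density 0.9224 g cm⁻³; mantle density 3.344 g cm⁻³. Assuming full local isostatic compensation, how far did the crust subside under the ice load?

0.568 km

Balancing pressure at the compensation depth: the ice load ρ_ice t is balanced by mantle displaced below, ρ_m s.
s = t ρ_ice / ρ_m = 2.06 km × 0.9224/3.344 = 0.568 km.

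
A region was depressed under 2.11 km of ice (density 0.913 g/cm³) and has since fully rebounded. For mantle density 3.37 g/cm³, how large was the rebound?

0.572 km

Removing the load lets mantle flow back in; uplift u satisfies ρ_ice t = ρ_m u.
u = t ρ_ice/ρ_m = 2.11 km × 0.913/3.37 = 0.572 km.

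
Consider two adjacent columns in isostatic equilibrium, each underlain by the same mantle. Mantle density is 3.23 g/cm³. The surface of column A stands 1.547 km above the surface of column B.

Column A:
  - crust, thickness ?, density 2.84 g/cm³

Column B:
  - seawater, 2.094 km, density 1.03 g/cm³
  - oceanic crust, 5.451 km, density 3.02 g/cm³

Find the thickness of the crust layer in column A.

27.6 km

Take the compensation level at the base of the deeper column (depth z_c below the surface of column A) and equate Σ ρ_i t_i down to z_c; mantle fills any gap and the z_c terms cancel.
Column A: x×2.84 + (z_c − 0 − x)×3.23
Column B: 1.547×0 + 2.094×1.03 + 5.451×3.02 + (z_c − 1.547 − 7.545)×3.23
The z_c×3.23 term appears on both sides and cancels. Collect the known terms of each column as K = Σ(ρt)_known − 3.23 × (depth of known layers): K_A = 0 − 3.23×0 = 0; K_B = 18.61884 − 3.23×(1.547 + 7.545) = −10.74832.
Balance: K_A − x×(3.23 − 2.84) = K_B, so x = (K_A − K_B)/(3.23 − 2.84) = 10.7483/0.39 = 27.6 km.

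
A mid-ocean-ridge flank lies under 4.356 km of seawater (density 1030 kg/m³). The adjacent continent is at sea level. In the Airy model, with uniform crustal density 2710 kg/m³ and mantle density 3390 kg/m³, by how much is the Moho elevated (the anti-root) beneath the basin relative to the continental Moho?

Balancing pressure at the compensation depth: replacing crust with seawater at the top is compensated by replacing crust with mantle at the base: d (ρ_c − ρ_w) = a (ρ_m − ρ_c).
a = d (ρ_c − ρ_w)/(ρ_m − ρ_c) = 4.356 km × 1680/680 = 10.8 km.

10.8 km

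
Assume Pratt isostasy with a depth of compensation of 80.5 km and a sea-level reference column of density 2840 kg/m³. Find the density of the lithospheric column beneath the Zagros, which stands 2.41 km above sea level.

Pratt balance: ρ_ref D = ρ (D + h).
ρ = ρ_ref D/(D + h) = 2840 × 80.5 km/(80.5 km + 2.41 km) = 2760 kg/m³.

2760 kg/m³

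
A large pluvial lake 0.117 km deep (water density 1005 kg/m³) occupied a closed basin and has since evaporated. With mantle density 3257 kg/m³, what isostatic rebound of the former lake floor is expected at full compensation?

0.0361 km

u = d ρ_w/ρ_m = 0.117 km × 1005/3257 = 0.0361 km.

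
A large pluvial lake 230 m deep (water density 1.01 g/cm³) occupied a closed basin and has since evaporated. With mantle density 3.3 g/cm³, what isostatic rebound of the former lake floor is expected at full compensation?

70.4 m

u = d ρ_w/ρ_m = 230 m × 1.01/3.3 = 70.4 m.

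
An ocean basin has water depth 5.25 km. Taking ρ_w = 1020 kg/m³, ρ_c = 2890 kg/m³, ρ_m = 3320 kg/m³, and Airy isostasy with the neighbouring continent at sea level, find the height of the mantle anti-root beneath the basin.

Balancing pressure at the compensation depth: replacing crust with seawater at the top is compensated by replacing crust with mantle at the base: d (ρ_c − ρ_w) = a (ρ_m − ρ_c).
a = d (ρ_c − ρ_w)/(ρ_m − ρ_c) = 5.25 km × 1870/430 = 22.8 km.

22.8 km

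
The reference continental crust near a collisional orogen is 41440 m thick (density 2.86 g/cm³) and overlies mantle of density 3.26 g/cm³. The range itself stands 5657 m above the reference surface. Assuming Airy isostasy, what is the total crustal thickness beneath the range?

Root depth r = h ρ_c / (ρ_m − ρ_c) = 5657 m × 2.86 / 0.4 = 40450 m.
Total thickness = T + h + r = 41440 m + 5657 m + 40450 m = 87500 m.

87500 m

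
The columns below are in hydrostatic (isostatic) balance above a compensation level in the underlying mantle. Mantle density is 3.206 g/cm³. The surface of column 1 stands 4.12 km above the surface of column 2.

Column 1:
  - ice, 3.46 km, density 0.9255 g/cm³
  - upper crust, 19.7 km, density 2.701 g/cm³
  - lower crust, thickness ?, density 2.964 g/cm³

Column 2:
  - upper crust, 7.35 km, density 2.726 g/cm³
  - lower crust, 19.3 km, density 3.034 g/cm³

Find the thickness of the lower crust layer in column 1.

9.16 km

Take the compensation level at the base of the deeper column (depth z_c below the surface of column 1) and equate Σ ρ_i t_i down to z_c; mantle fills any gap and the z_c terms cancel.
Column 1: 3.46×0.9255 + 19.7×2.701 + x×2.964 + (z_c − 23.16 − x)×3.206
Column 2: 4.12×0 + 7.35×2.726 + 19.3×3.034 + (z_c − 4.12 − 26.65)×3.206
The z_c×3.206 term appears on both sides and cancels. Collect the known terms of each column as K = Σ(ρt)_known − 3.206 × (depth of known layers): K_1 = 56.41193 − 3.206×23.16 = −17.83903; K_2 = 78.5923 − 3.206×(4.12 + 26.65) = −20.05632.
Balance: K_1 − x×(3.206 − 2.964) = K_2, so x = (K_1 − K_2)/(3.206 − 2.964) = 2.21729/0.242 = 9.16 km.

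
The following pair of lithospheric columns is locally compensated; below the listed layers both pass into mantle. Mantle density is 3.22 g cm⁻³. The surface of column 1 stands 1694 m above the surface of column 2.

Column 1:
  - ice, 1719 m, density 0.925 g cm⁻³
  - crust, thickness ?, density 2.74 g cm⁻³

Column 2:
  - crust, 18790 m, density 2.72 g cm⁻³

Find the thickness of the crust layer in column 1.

Take the compensation level at the base of the deeper column (depth z_c below the surface of column 1) and equate Σ ρ_i t_i down to z_c; mantle fills any gap and the z_c terms cancel.
Column 1: 1719×0.925 + x×2.74 + (z_c − 1719 − x)×3.22
Column 2: 1694×0 + 18790×2.72 + (z_c − 1694 − 18790)×3.22
The z_c×3.22 term appears on both sides and cancels. Collect the known terms of each column as K = Σ(ρt)_known − 3.22 × (depth of known layers): K_1 = 1590.075 − 3.22×1719 = −3945.105; K_2 = 51108.8 − 3.22×(1694 + 18790) = −14849.68.
Balance: K_1 − x×(3.22 − 2.74) = K_2, so x = (K_1 − K_2)/(3.22 − 2.74) = 10904.6/0.48 = 22700 m.

22700 m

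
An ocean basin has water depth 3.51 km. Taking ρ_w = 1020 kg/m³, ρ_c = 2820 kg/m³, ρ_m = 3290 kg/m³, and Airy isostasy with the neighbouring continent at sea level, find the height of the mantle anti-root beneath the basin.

Balancing pressure at the compensation depth: replacing crust with seawater at the top is compensated by replacing crust with mantle at the base: d (ρ_c − ρ_w) = a (ρ_m − ρ_c).
a = d (ρ_c − ρ_w)/(ρ_m − ρ_c) = 3.51 km × 1800/470 = 13.4 km.

13.4 km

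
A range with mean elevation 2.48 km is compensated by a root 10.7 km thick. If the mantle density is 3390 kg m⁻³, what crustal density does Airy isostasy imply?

ρ_c h = (ρ_m − ρ_c) r → ρ_c (h + r) = ρ_m r → ρ_c = ρ_m r / (h + r).
ρ_c = 3390 × 10.7 km / (2.48 km + 10.7 km) = 2750 kg m⁻³.

2750 kg m⁻³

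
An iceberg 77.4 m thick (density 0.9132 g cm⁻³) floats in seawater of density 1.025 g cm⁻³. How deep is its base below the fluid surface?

69 m

Draft d = t ρ_obj/ρ_fluid = 77.4 m × 0.9132/1.025 = 69 m.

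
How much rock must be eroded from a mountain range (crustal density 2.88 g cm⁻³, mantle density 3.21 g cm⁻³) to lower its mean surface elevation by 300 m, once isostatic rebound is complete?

Net drop Δ = e − u = e − e ρ_c/ρ_m = e (ρ_m − ρ_c)/ρ_m.
e = Δ ρ_m/(ρ_m − ρ_c) = 300 m × 3.21/0.33 = 2920 m.

2920 m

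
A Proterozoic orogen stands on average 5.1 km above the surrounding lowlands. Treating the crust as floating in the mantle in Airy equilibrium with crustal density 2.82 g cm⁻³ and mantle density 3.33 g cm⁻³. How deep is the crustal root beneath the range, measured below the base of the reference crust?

For local isostatic compensation: the weight of the topography is balanced by the buoyancy of the root, ρ_c h = (ρ_m − ρ_c) r.
r = h · ρ_c / (ρ_m − ρ_c) = 5.1 km × 2.82 / (3.33 − 2.82) = 28.2 km.

28.2 km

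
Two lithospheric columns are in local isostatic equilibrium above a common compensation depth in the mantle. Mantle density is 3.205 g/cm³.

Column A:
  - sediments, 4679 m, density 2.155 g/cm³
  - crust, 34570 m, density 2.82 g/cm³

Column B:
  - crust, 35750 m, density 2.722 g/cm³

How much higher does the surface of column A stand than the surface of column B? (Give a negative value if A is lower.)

For any compensation level in the mantle, the mantle terms cancel and isostasy reduces to e = (Σt_A − Σt_B) − (Σ(ρt)_A − Σ(ρt)_B) / ρ_m.
Σt_A = 39249 m; Σt_B = 35750 m; Σ(ρt)_A = 107570.645; Σ(ρt)_B = 97311.5 (in m·g/cm³).
e = (39249 − 35750) − (107570.645 − 97311.5) / 3.205 = 298 m.

298 m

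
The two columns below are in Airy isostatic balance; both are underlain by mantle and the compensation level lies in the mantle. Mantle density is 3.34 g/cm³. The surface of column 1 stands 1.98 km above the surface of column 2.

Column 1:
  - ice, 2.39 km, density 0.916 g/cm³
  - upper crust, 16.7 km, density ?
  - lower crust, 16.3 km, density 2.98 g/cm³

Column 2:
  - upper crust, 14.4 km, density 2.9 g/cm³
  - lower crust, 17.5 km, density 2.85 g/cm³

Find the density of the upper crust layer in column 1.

Take the compensation level at the base of the deeper column (depth z_c below the surface of column 1) and equate Σ ρ_i t_i down to z_c; mantle fills any gap and the z_c terms cancel.
Column 1: 2.39×0.916 + 16.7×ρ + 16.3×2.98 + (z_c − 35.39)×3.34
Column 2: 1.98×0 + 14.4×2.9 + 17.5×2.85 + (z_c − 1.98 − 31.9)×3.34
The z_c×3.34 term appears on both sides and cancels. Collect the known terms of each column as K = Σ(ρt)_known − 3.34 × (depth of known layers): K_1 = 50.76324 − 3.34×35.39 = −67.43936; K_2 = 91.635 − 3.34×(1.98 + 31.9) = −21.5242.
Balance: K_1 + 16.7×ρ = K_2, so ρ = (K_2 − K_1)/16.7 = 45.9152/16.7 = 2.75 g/cm³.

2.75 g/cm³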